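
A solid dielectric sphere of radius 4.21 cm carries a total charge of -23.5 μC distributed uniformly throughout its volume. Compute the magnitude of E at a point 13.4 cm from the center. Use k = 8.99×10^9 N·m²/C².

1.18×10^7 N/C

Symmetry ⇒ E = E(r) r̂. Gaussian sphere of radius r = 13.4 cm (r > R, so the entire charge is enclosed).
Q_enc = -23.5 μC = -2.35×10^-5 C.
By Gauss's law, ∮E·dA = E·4πr² = Q_enc/ε₀.
E = k|Q_enc|/r² = (8.99×10^9)(2.35×10^-5)/(0.134)² = 1.18×10^7 N/C.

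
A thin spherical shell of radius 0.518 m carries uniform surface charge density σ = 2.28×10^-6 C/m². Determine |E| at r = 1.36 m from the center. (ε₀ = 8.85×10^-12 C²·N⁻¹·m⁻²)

By spherical symmetry E is radial; choose a Gaussian sphere of radius r = 1.36 m (r > 0.518 m).
The entire shell is enclosed: Q_enc = σ·4πR² = (2.28e-6)·4π·(0.518)² = 7.688×10^-6 C.
By Gauss's law, ∮E·dA = E·4πr² = Q_enc/ε₀.
E = |Q_enc|/(4πε₀r²) = (7.688e-6)/(4π·8.85×10^-12·(1.36)²) = 3.74×10^4 N/C.

|E| = 3.74×10^4 N/C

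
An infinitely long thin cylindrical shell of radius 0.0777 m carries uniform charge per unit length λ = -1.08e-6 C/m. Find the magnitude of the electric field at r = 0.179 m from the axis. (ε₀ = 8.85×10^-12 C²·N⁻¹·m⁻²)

|E| = 1.09×10^5 V/m

Coaxial Gaussian cylinder, radius r = 0.179 m, length L (r > 0.0777 m).
The full line charge is enclosed: λ_enc = -1.08e-6 C/m.
Gauss's law: E·2πrL = λ_enc L/ε₀.
E = |λ_enc|/(2πε₀r) = (1.08×10^-6)/(2π·8.85×10^-12·0.179) = 1.09e5 N/C.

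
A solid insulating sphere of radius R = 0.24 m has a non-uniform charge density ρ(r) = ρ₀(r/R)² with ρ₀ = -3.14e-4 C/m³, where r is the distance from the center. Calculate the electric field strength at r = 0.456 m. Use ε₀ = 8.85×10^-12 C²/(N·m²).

|E| ≈ 4.72×10^5 V/m

Take a concentric spherical Gaussian surface of radius r = 0.456 m (r > R, all charge enclosed).
Q_enc = 4π ∫₀^R ρ₀(r'/R)^2 r'² dr' = 4πρ₀R³/5 = -1.091e-5 C.
Gauss's law: E·4πr² = Q_enc/ε₀.
E = |Q_enc|/(4πε₀r²) = (1.091×10^-5)/(4π·8.85×10^-12·(0.456)²) = 4.72×10^5 N/C.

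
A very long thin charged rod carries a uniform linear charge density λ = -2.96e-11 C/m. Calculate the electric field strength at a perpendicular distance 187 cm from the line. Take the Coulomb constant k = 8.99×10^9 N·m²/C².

|E| = 0.285 N/C

Choose a coaxial cylinder of radius r = 187 cm (arbitrary length L) as the Gaussian surface.
Q_enc = λL, so λ_enc = -2.96×10^-11 C/m.
Since E is radial and uniform over the curved surface, Φ = E·2πrL = Q_enc/ε₀ = λ_enc L/ε₀.
E = 2k|λ_enc|/r = 2(8.99×10^9)(2.96e-11)/(1.87) = 0.285 N/C.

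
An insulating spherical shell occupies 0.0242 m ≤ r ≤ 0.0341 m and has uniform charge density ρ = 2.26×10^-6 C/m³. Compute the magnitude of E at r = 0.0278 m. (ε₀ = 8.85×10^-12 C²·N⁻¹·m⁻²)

805 N/C

Use a concentric Gaussian sphere at r = 0.0278 m (within the shell material, 0.0242 m < r < 0.0341 m).
Only the shell between 0.0242 m and r is enclosed: Q_enc = ρ·(4π/3)(r³ − a³) = (2.26e-6)·(4π/3)·((0.0278)³ − (0.0242)³) = 6.922×10^-11 C.
Gauss's law: E·4πr² = Q_enc/ε₀.
E = |Q_enc|/(4πε₀r²) = (6.922×10^-11)/(4π·8.85×10^-12·(0.0278)²) = 805 N/C.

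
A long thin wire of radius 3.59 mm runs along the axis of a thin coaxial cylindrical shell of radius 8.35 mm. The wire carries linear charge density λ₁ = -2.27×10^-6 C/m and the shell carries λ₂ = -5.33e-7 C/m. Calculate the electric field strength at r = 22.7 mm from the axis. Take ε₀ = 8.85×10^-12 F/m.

Coaxial Gaussian cylinder, radius r = 22.7 mm, length L (r > 8.35 mm, enclosing both).
λ_enc = λ₁ + λ₂ = (-2.27e-6) + (-5.33×10^-7) = -2.803e-6 C/m.
By Gauss's law (flux through the curved wall only), E·2πrL = λ_enc L/ε₀.
E = |λ_enc|/(2πε₀r) = (2.803e-6)/(2π·8.85×10^-12·0.0227) = 2.22×10^6 N/C.

E = 2.22e6 V/m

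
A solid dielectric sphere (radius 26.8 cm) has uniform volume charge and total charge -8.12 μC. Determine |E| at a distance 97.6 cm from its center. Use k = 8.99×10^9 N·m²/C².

By spherical symmetry E is radial; choose a Gaussian sphere of radius r = 97.6 cm (r > R, so the entire charge is enclosed).
Q_enc = -8.12 μC = -8.12e-6 C.
Gauss's law: E·4πr² = Q_enc/ε₀.
E = k|Q_enc|/r² = (8.99×10^9)(8.12e-6)/(0.976)² = 7.66×10^4 N/C.

E = 7.66×10^4 N/C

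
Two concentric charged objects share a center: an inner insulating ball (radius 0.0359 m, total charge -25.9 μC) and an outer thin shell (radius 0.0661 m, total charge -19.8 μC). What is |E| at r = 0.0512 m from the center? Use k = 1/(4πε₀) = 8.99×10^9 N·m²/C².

8.88×10^7 N/C

By spherical symmetry E is radial; choose a Gaussian sphere of radius r = 0.0512 m (between the bodies, 0.0359 m < r < 0.0661 m).
Only the inner charge is enclosed; the outer shell contributes nothing inside itself. Q_enc = -25.9 μC = -2.59×10^-5 C.
Gauss's law: E·4πr² = Q_enc/ε₀.
E = k|Q_enc|/r² = (8.99×10^9)(2.59×10^-5)/(0.0512)² = 8.88e7 N/C.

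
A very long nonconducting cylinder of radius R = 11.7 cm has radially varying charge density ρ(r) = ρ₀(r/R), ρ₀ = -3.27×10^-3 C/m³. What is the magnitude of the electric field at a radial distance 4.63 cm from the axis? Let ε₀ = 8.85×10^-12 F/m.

|E| = 2.26×10^6 N/C

Take a coaxial cylindrical Gaussian surface of radius r = 4.63 cm and length L (r < R).
λ_enc = ∫₀^r ρ(r')·2πr' dr' = (2πρ₀/R)·r^3/3 = -5.81×10^-6 C/m.
By Gauss's law (flux through the curved wall only), E·2πrL = λ_enc L/ε₀.
E = |λ_enc|/(2πε₀r) = (5.81×10^-6)/(2π·8.85×10^-12·0.0463) = 2.26×10^6 N/C.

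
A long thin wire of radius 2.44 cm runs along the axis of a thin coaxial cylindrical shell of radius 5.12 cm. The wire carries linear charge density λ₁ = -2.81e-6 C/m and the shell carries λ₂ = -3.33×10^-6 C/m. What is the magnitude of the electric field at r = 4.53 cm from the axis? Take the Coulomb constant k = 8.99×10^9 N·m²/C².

E ≈ 1.12×10^6 V/m

Coaxial Gaussian cylinder, radius r = 4.53 cm, length L (between the conductors, 2.44 cm < r < 5.12 cm).
The shell at 5.12 cm lies outside the Gaussian surface, so λ_enc = λ₁ = -2.81e-6 C/m.
Gauss's law: E·2πrL = λ_enc L/ε₀.
E = 2k|λ_enc|/r = 2(8.99×10^9)(2.81e-6)/(0.0453) = 1.12e6 N/C.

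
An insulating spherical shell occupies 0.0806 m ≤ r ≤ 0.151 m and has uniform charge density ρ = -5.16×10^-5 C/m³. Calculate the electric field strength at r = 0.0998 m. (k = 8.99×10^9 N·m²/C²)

By spherical symmetry E is radial; choose a Gaussian sphere of radius r = 0.0998 m (within the shell material, 0.0806 m < r < 0.151 m).
Enclosed charge is the volume from a to r: Q_enc = (4π/3)ρ(r³ − a³) = -1.017×10^-7 C.
By Gauss's law, ∮E·dA = E·4πr² = Q_enc/ε₀.
E = k|Q_enc|/r² = (8.99×10^9)(1.017×10^-7)/(0.0998)² = 9.18e4 N/C.

|E| = 9.18e4 N/C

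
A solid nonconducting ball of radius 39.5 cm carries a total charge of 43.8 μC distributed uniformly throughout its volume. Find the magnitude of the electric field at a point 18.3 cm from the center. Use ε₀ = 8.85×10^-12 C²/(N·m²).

E = 1.17×10^6 N/C

Symmetry ⇒ E = E(r) r̂. Gaussian sphere of radius r = 18.3 cm (r < R).
Only the charge within r is enclosed: Q_enc = Q·(r/R)³ = (43.8 μC)·(18.3 cm/39.5 cm)³ = 4.355×10^-6 C.
Applying ∮E·dA = Q_enc/ε₀ with Φ = E(4πr²):
E = |Q_enc|/(4πε₀r²) = (4.355×10^-6)/(4π·8.85×10^-12·(0.183)²) = 1.17e6 N/C.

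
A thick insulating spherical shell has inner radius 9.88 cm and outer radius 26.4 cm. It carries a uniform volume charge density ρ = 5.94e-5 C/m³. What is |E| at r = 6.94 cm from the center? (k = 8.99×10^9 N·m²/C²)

E = 0

Symmetry ⇒ E = E(r) r̂. Gaussian sphere of radius r = 6.94 cm (r < 9.88 cm, inside the empty cavity).
No charge is enclosed, so by Gauss's law E·4πr² = 0 ⇒ E = 0.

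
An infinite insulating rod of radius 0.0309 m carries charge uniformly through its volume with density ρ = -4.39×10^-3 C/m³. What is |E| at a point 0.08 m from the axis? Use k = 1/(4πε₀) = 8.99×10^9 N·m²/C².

By cylindrical symmetry E is radial; use a coaxial Gaussian cylinder of radius 0.08 m and length L (r > 0.0309 m, full cross-section enclosed).
λ_enc = ρ·πR² = (-4.39e-3)π(0.0309)² = -1.317×10^-5 C/m.
Since E is radial and uniform over the curved surface, Φ = E·2πrL = Q_enc/ε₀ = λ_enc L/ε₀.
E = 2k|λ_enc|/r = 2(8.99×10^9)(1.317×10^-5)/(0.08) = 2.96×10^6 N/C.

2.96×10^6 V/m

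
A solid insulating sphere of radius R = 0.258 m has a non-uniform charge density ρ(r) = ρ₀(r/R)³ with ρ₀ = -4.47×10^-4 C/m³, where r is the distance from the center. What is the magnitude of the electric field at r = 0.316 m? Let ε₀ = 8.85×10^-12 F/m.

|E| ≈ 1.45×10^6 N/C

By spherical symmetry E is radial; choose a Gaussian sphere of radius r = 0.316 m (r > R, all charge enclosed).
Q_enc = 4π ∫₀^R ρ₀(r'/R)^3 r'² dr' = 4πρ₀R³/6 = -1.608×10^-5 C.
Since E is radial and uniform over the Gaussian sphere, Φ = E·4πr² = Q_enc/ε₀.
E = |Q_enc|/(4πε₀r²) = (1.608e-5)/(4π·8.85×10^-12·(0.316)²) = 1.45×10^6 N/C.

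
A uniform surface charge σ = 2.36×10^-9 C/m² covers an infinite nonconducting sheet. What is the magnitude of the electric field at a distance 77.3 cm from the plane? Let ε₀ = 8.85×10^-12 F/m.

By planar symmetry E is perpendicular to the sheet and uniform; use a Gaussian pillbox with flat faces of area A on each side of the sheet.
Flux Φ = 2EA and Q_enc = σA, so 2EA = σA/ε₀ ⇒ E = |σ|/(2ε₀), independent of distance.
E = |σ|/(2ε₀) = (2.36×10^-9)/(2·8.85×10^-12) = 133 N/C.

133 N/C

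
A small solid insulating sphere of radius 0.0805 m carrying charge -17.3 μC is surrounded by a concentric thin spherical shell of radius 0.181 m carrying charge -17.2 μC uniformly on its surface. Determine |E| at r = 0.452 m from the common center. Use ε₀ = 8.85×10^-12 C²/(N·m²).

Symmetry ⇒ E = E(r) r̂. Gaussian sphere of radius r = 0.452 m (r > 0.181 m, enclosing both).
Q_enc = (-17.3 μC) + (-17.2 μC) = -3.45×10^-5 C.
By Gauss's law, ∮E·dA = E·4πr² = Q_enc/ε₀.
E = |Q_enc|/(4πε₀r²) = (3.45×10^-5)/(4π·8.85×10^-12·(0.452)²) = 1.52×10^6 N/C.

|E| = 1.52×10^6 V/m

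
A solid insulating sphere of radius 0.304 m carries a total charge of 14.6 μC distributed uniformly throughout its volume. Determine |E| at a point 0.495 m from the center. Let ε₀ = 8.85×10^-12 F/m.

Use a concentric Gaussian sphere at r = 0.495 m (r > R, so the entire charge is enclosed).
Q_enc = 14.6 μC = 1.46×10^-5 C.
Since E is radial and uniform over the Gaussian sphere, Φ = E·4πr² = Q_enc/ε₀.
E = |Q_enc|/(4πε₀r²) = (1.46×10^-5)/(4π·8.85×10^-12·(0.495)²) = 5.36e5 N/C.

E = 5.36×10^5 N/C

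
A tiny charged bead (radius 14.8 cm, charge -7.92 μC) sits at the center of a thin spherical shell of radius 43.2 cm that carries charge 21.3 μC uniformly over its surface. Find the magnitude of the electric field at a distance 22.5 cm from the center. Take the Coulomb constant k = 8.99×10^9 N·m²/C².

By spherical symmetry E is radial; choose a Gaussian sphere of radius r = 22.5 cm (between the bodies, 14.8 cm < r < 43.2 cm).
The shell at 43.2 cm lies outside the Gaussian surface, so Q_enc = -7.92 μC = -7.92e-6 C.
Since E is radial and uniform over the Gaussian sphere, Φ = E·4πr² = Q_enc/ε₀.
E = k|Q_enc|/r² = (8.99×10^9)(7.92×10^-6)/(0.225)² = 1.41×10^6 N/C.

E = 1.41×10^6 V/m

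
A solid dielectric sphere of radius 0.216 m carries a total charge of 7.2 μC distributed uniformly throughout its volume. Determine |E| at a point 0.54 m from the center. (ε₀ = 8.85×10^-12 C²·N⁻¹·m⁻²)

By spherical symmetry E is radial; choose a Gaussian sphere of radius r = 0.54 m (r > R, so the entire charge is enclosed).
Q_enc = 7.2 μC = 7.20×10^-6 C.
Gauss's law: E·4πr² = Q_enc/ε₀.
E = |Q_enc|/(4πε₀r²) = (7.20×10^-6)/(4π·8.85×10^-12·(0.54)²) = 2.22×10^5 N/C.

|E| ≈ 2.22×10^5 N/C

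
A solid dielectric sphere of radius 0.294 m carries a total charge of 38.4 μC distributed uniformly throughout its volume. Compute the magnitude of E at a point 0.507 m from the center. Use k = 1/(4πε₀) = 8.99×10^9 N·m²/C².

Symmetry ⇒ E = E(r) r̂. Gaussian sphere of radius r = 0.507 m (r > R, so the entire charge is enclosed).
Q_enc = 38.4 μC = 3.84×10^-5 C.
Gauss's law: E·4πr² = Q_enc/ε₀.
E = k|Q_enc|/r² = (8.99×10^9)(3.84e-5)/(0.507)² = 1.34e6 N/C.

1.34e6 V/m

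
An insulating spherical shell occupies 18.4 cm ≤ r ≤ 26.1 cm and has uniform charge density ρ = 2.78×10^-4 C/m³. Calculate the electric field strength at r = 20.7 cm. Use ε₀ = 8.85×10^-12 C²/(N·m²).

E = 6.45e5 N/C

By spherical symmetry E is radial; choose a Gaussian sphere of radius r = 20.7 cm (within the shell material, 18.4 cm < r < 26.1 cm).
Enclosed charge is the volume from a to r: Q_enc = (4π/3)ρ(r³ − a³) = 3.075×10^-6 C.
Since E is radial and uniform over the Gaussian sphere, Φ = E·4πr² = Q_enc/ε₀.
E = |Q_enc|/(4πε₀r²) = (3.075e-6)/(4π·8.85×10^-12·(0.207)²) = 6.45e5 N/C.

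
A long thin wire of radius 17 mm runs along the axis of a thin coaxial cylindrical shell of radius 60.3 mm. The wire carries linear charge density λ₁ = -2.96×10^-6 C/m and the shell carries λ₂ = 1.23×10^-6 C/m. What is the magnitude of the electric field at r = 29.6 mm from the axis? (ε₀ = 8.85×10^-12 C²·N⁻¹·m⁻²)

Take a coaxial cylindrical Gaussian surface of radius r = 29.6 mm and length L (between the conductors, 17 mm < r < 60.3 mm).
Only the inner wire is enclosed; the outer shell contributes nothing inside itself. λ_enc = λ₁ = -2.96e-6 C/m.
Gauss's law: E·2πrL = λ_enc L/ε₀.
E = |λ_enc|/(2πε₀r) = (2.96e-6)/(2π·8.85×10^-12·0.0296) = 1.80e6 N/C.

|E| ≈ 1.80×10^6 N/C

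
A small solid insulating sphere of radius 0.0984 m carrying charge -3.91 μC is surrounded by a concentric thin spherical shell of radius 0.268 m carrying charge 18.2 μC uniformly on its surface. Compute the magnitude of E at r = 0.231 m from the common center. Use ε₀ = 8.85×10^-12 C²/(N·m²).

E = 6.59e5 V/m

Take a concentric spherical Gaussian surface of radius r = 0.231 m (between the bodies, 0.0984 m < r < 0.268 m).
The shell at 0.268 m lies outside the Gaussian surface, so Q_enc = -3.91 μC = -3.91×10^-6 C.
Applying ∮E·dA = Q_enc/ε₀ with Φ = E(4πr²):
E = |Q_enc|/(4πε₀r²) = (3.91×10^-6)/(4π·8.85×10^-12·(0.231)²) = 6.59×10^5 N/C.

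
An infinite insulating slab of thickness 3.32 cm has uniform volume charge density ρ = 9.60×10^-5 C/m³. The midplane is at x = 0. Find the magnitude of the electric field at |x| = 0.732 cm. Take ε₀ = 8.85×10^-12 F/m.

7.94×10^4 N/C

By symmetry E is perpendicular to the slab. A Gaussian pillbox from −0.732 cm to +0.732 cm (face area A) lies entirely within the slab.
Q_enc = ρ·(2x)·A and flux = 2EA, so 2EA = 2ρxA/ε₀ ⇒ E = |ρ|x/ε₀.
E = (9.60×10^-5)(0.00732)/(8.85×10^-12) = 7.94×10^4 N/C.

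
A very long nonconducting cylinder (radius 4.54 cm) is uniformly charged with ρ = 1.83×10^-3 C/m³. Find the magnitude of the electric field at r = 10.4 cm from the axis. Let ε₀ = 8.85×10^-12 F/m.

Take a coaxial cylindrical Gaussian surface of radius r = 10.4 cm and length L (r > 4.54 cm, full cross-section enclosed).
λ_enc = ρ·πR² = (1.83e-3)π(0.0454)² = 1.185e-5 C/m.
Applying ∮E·dA = Q_enc/ε₀ with the end caps contributing no flux:
E = |λ_enc|/(2πε₀r) = (1.185×10^-5)/(2π·8.85×10^-12·0.104) = 2.05×10^6 N/C.

|E| = 2.05e6 V/m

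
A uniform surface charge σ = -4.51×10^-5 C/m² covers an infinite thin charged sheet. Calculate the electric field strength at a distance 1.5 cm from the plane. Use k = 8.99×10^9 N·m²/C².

2.55×10^6 N/C

By planar symmetry E is perpendicular to the sheet and uniform; use a Gaussian pillbox with flat faces of area A on each side of the sheet.
Only the two end caps contribute flux: Φ = 2EA. With Q_enc = σA, Gauss's law gives E = |σ|/(2ε₀).
E = 2πk|σ| = 2π(8.99×10^9)(4.51×10^-5) = 2.55×10^6 N/C.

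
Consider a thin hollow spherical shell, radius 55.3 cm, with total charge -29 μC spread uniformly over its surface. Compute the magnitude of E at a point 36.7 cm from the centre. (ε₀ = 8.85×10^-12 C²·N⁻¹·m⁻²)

Symmetry ⇒ E = E(r) r̂. Gaussian sphere of radius r = 36.7 cm (inside the shell, r < 55.3 cm).
All the charge is outside the Gaussian surface: Q_enc = 0, hence E = 0 everywhere inside the shell.

E = 0 (no enclosed charge)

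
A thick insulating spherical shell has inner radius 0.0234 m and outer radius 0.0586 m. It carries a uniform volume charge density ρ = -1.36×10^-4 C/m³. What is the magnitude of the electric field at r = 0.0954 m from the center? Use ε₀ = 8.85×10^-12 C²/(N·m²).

Symmetry ⇒ E = E(r) r̂. Gaussian sphere of radius r = 0.0954 m (r > 0.0586 m, enclosing the whole shell).
Q_enc = ρ·(4π/3)(b³ − a³) = (-1.36×10^-4)·(4π/3)·((0.0586)³ − (0.0234)³) = -1.073×10^-7 C.
Applying ∮E·dA = Q_enc/ε₀ with Φ = E(4πr²):
E = |Q_enc|/(4πε₀r²) = (1.073×10^-7)/(4π·8.85×10^-12·(0.0954)²) = 1.06×10^5 N/C.

1.06e5 N/C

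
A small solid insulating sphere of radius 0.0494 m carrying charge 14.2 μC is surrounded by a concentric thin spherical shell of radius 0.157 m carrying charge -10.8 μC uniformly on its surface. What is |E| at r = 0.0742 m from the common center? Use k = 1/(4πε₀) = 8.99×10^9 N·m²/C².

E ≈ 2.32×10^7 N/C

Take a concentric spherical Gaussian surface of radius r = 0.0742 m (between the bodies, 0.0494 m < r < 0.157 m).
Only the inner charge is enclosed; the outer shell contributes nothing inside itself. Q_enc = 14.2 μC = 1.42×10^-5 C.
Applying ∮E·dA = Q_enc/ε₀ with Φ = E(4πr²):
E = k|Q_enc|/r² = (8.99×10^9)(1.42×10^-5)/(0.0742)² = 2.32×10^7 N/C.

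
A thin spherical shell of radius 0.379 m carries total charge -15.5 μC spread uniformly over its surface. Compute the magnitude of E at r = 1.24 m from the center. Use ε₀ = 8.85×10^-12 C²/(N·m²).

Take a concentric spherical Gaussian surface of radius r = 1.24 m (r > 0.379 m).
The entire shell is enclosed: Q_enc = -1.55×10^-5 C.
By Gauss's law, ∮E·dA = E·4πr² = Q_enc/ε₀.
E = |Q_enc|/(4πε₀r²) = (1.55×10^-5)/(4π·8.85×10^-12·(1.24)²) = 9.06e4 N/C.

|E| ≈ 9.06e4 N/C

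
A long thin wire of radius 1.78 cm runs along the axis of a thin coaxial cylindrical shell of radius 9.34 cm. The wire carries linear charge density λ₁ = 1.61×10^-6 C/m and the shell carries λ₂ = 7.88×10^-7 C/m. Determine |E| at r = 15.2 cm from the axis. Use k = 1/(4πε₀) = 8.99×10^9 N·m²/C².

By cylindrical symmetry E is radial; use a coaxial Gaussian cylinder of radius 15.2 cm and length L (r > 9.34 cm, enclosing both).
λ_enc = λ₁ + λ₂ = (1.61×10^-6) + (7.88e-7) = 2.398e-6 C/m.
Gauss's law: E·2πrL = λ_enc L/ε₀.
E = 2k|λ_enc|/r = 2(8.99×10^9)(2.398×10^-6)/(0.152) = 2.84×10^5 N/C.

E ≈ 2.84×10^5 N/C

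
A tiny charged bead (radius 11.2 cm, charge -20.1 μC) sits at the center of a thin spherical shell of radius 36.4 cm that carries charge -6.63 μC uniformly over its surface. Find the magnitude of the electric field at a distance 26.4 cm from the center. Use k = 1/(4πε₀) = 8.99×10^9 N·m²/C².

|E| ≈ 2.59×10^6 V/m

Symmetry ⇒ E = E(r) r̂. Gaussian sphere of radius r = 26.4 cm (between the bodies, 11.2 cm < r < 36.4 cm).
The shell at 36.4 cm lies outside the Gaussian surface, so Q_enc = -20.1 μC = -2.01e-5 C.
By Gauss's law, ∮E·dA = E·4πr² = Q_enc/ε₀.
E = k|Q_enc|/r² = (8.99×10^9)(2.01e-5)/(0.264)² = 2.59×10^6 N/C.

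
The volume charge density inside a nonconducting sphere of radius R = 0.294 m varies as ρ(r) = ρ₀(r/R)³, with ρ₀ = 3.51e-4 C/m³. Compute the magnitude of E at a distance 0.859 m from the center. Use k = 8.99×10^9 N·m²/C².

Symmetry ⇒ E = E(r) r̂. Gaussian sphere of radius r = 0.859 m (r > R, all charge enclosed).
Q_enc = 4π ∫₀^R ρ₀(r'/R)^3 r'² dr' = 4πρ₀R³/6 = 1.868×10^-5 C.
Applying ∮E·dA = Q_enc/ε₀ with Φ = E(4πr²):
E = k|Q_enc|/r² = (8.99×10^9)(1.868e-5)/(0.859)² = 2.28e5 N/C.

|E| ≈ 2.28e5 N/C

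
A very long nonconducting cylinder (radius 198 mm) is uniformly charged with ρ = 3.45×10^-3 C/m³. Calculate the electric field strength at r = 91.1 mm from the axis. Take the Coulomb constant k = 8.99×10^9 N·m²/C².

1.78e7 N/C

Take a coaxial cylindrical Gaussian surface of radius r = 91.1 mm and length L (r < R).
Enclosed charge per unit length: λ_enc = ρ·πr² = (3.45e-3)π(0.0911)² = 8.995e-5 C/m.
Gauss's law: E·2πrL = λ_enc L/ε₀.
E = 2k|λ_enc|/r = 2(8.99×10^9)(8.995e-5)/(0.0911) = 1.78×10^7 N/C.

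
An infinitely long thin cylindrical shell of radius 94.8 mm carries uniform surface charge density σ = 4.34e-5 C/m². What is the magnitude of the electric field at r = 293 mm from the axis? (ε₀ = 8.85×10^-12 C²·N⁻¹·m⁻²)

|E| ≈ 1.59×10^6 N/C

Take a coaxial cylindrical Gaussian surface of radius r = 293 mm and length L (r > 94.8 mm).
The whole shell is enclosed: λ_enc = σ·2πR = (4.34e-5)·2π·(0.0948) = 2.585e-5 C/m.
By Gauss's law (flux through the curved wall only), E·2πrL = λ_enc L/ε₀.
E = |λ_enc|/(2πε₀r) = (2.585e-5)/(2π·8.85×10^-12·0.293) = 1.59e6 N/C.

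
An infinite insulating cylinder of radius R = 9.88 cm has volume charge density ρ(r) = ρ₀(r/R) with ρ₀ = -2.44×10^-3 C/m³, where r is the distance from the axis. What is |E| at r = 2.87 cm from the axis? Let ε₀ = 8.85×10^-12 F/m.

Choose a coaxial cylinder of radius r = 2.87 cm (arbitrary length L) as the Gaussian surface (r < R).
Integrating ρ over the cross-section to radius r: λ_enc = (2πρ₀/R) ∫₀^r r'^2 dr' = 2πρ₀ r^3/(3·R) = -1.223e-6 C/m.
Since E is radial and uniform over the curved surface, Φ = E·2πrL = Q_enc/ε₀ = λ_enc L/ε₀.
E = |λ_enc|/(2πε₀r) = (1.223e-6)/(2π·8.85×10^-12·0.0287) = 7.66×10^5 N/C.

E ≈ 7.66e5 N/C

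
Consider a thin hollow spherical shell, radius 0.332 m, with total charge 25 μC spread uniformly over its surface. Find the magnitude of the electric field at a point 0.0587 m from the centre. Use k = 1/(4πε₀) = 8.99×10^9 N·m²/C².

E = 0 (no enclosed charge)

Use a concentric Gaussian sphere at r = 0.0587 m (inside the shell, r < 0.332 m).
No charge lies within this surface, so Q_enc = 0 and Gauss's law gives E·4πr² = 0 ⇒ E = 0.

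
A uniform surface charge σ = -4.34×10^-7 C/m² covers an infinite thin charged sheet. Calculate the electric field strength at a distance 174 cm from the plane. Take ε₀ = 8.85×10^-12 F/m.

E ≈ 2.45e4 V/m

By planar symmetry E is perpendicular to the sheet and uniform; use a Gaussian pillbox with flat faces of area A on each side of the sheet.
Only the two end caps contribute flux: Φ = 2EA. With Q_enc = σA, Gauss's law gives E = |σ|/(2ε₀).
E = |σ|/(2ε₀) = (4.34e-7)/(2·8.85×10^-12) = 2.45e4 N/C.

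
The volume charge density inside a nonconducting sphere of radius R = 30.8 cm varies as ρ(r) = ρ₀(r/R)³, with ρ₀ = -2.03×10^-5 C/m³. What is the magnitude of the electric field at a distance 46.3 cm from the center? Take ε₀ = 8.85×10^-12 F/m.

E ≈ 5.21×10^4 N/C

Symmetry ⇒ E = E(r) r̂. Gaussian sphere of radius r = 46.3 cm (r > R, all charge enclosed).
Q_enc = 4π ∫₀^R ρ₀(r'/R)^3 r'² dr' = 4πρ₀R³/6 = -1.242e-6 C.
Applying ∮E·dA = Q_enc/ε₀ with Φ = E(4πr²):
E = |Q_enc|/(4πε₀r²) = (1.242×10^-6)/(4π·8.85×10^-12·(0.463)²) = 5.21×10^4 N/C.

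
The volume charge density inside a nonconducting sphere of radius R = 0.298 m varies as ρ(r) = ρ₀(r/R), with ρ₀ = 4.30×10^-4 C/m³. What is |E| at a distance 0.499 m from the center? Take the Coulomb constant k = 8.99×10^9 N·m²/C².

E = 1.29e6 N/C

Take a concentric spherical Gaussian surface of radius r = 0.499 m (r > R, all charge enclosed).
Q_enc = 4π ∫₀^R ρ₀(r'/R)^1 r'² dr' = 4πρ₀R³/4 = 3.575×10^-5 C.
Since E is radial and uniform over the Gaussian sphere, Φ = E·4πr² = Q_enc/ε₀.
E = k|Q_enc|/r² = (8.99×10^9)(3.575e-5)/(0.499)² = 1.29×10^6 N/C.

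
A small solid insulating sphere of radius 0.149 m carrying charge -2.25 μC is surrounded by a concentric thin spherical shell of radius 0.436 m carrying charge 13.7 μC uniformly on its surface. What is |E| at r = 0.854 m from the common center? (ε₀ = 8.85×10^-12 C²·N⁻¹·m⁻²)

E ≈ 1.41e5 N/C

By spherical symmetry E is radial; choose a Gaussian sphere of radius r = 0.854 m (r > 0.436 m, enclosing both).
Q_enc = (-2.25 μC) + (13.7 μC) = 1.145e-5 C.
Since E is radial and uniform over the Gaussian sphere, Φ = E·4πr² = Q_enc/ε₀.
E = |Q_enc|/(4πε₀r²) = (1.145×10^-5)/(4π·8.85×10^-12·(0.854)²) = 1.41×10^5 N/C.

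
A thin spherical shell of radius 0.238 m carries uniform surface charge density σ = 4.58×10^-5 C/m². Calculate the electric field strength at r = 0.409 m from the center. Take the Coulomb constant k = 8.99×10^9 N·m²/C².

Use a concentric Gaussian sphere at r = 0.409 m (r > 0.238 m).
The entire shell is enclosed: Q_enc = σ·4πR² = (4.58×10^-5)·4π·(0.238)² = 3.26e-5 C.
Since E is radial and uniform over the Gaussian sphere, Φ = E·4πr² = Q_enc/ε₀.
E = k|Q_enc|/r² = (8.99×10^9)(3.26×10^-5)/(0.409)² = 1.75×10^6 N/C.

1.75×10^6 V/m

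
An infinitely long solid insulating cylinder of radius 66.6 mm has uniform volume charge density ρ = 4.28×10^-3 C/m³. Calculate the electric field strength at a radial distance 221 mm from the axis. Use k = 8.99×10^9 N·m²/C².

Coaxial Gaussian cylinder, radius r = 221 mm, length L (r > 66.6 mm, full cross-section enclosed).
λ_enc = ρ·πR² = (4.28e-3)π(0.0666)² = 5.964e-5 C/m.
By Gauss's law (flux through the curved wall only), E·2πrL = λ_enc L/ε₀.
E = 2k|λ_enc|/r = 2(8.99×10^9)(5.964×10^-5)/(0.221) = 4.85×10^6 N/C.

|E| ≈ 4.85e6 N/C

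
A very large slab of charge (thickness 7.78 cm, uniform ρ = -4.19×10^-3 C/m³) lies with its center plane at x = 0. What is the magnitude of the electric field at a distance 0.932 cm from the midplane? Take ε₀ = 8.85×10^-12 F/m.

By symmetry E is perpendicular to the slab. A Gaussian pillbox from −0.932 cm to +0.932 cm (face area A) lies entirely within the slab.
Q_enc = ρ·(2x)·A and flux = 2EA, so 2EA = 2ρxA/ε₀ ⇒ E = |ρ|x/ε₀.
E = (4.19×10^-3)(0.00932)/(8.85×10^-12) = 4.41×10^6 N/C.

|E| ≈ 4.41e6 N/C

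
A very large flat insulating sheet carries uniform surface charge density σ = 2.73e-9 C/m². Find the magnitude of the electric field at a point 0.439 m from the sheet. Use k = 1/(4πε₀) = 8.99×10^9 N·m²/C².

The symmetry is planar: E is normal to the sheet and the same magnitude on both sides. Take a pillbox straddling the sheet with end-cap area A.
Only the two end caps contribute flux: Φ = 2EA. With Q_enc = σA, Gauss's law gives E = |σ|/(2ε₀).
E = 2πk|σ| = 2π(8.99×10^9)(2.73e-9) = 154 N/C.

E = 154 N/C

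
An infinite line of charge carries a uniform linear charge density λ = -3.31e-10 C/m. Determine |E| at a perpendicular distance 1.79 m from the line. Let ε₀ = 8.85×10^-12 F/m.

By cylindrical symmetry E is radial; use a coaxial Gaussian cylinder of radius 1.79 m and length L.
Q_enc = λL, so λ_enc = -3.31e-10 C/m.
By Gauss's law (flux through the curved wall only), E·2πrL = λ_enc L/ε₀.
E = |λ_enc|/(2πε₀r) = (3.31e-10)/(2π·8.85×10^-12·1.79) = 3.33 N/C.

|E| = 3.33 N/C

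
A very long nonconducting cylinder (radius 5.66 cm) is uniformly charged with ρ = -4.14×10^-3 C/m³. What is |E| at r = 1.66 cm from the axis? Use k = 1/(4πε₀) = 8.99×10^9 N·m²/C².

|E| ≈ 3.88×10^6 N/C

Coaxial Gaussian cylinder, radius r = 1.66 cm, length L (r < R).
Enclosed charge per unit length: λ_enc = ρ·πr² = (-4.14e-3)π(0.0166)² = -3.584×10^-6 C/m.
By Gauss's law (flux through the curved wall only), E·2πrL = λ_enc L/ε₀.
E = 2k|λ_enc|/r = 2(8.99×10^9)(3.584×10^-6)/(0.0166) = 3.88×10^6 N/C.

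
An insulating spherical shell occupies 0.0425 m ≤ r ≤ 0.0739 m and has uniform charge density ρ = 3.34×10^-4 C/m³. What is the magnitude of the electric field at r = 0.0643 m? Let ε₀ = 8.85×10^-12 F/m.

By spherical symmetry E is radial; choose a Gaussian sphere of radius r = 0.0643 m (within the shell material, 0.0425 m < r < 0.0739 m).
Enclosed charge is the volume from a to r: Q_enc = (4π/3)ρ(r³ − a³) = 2.645e-7 C.
Applying ∮E·dA = Q_enc/ε₀ with Φ = E(4πr²):
E = |Q_enc|/(4πε₀r²) = (2.645×10^-7)/(4π·8.85×10^-12·(0.0643)²) = 5.75e5 N/C.

5.75e5 V/m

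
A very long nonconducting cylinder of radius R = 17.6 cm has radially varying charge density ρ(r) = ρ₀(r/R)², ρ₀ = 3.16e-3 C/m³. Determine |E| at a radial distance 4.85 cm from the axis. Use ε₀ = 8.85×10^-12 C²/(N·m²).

|E| ≈ 3.29×10^5 N/C

Coaxial Gaussian cylinder, radius r = 4.85 cm, length L (r < R).
λ_enc = ∫₀^r ρ(r')·2πr' dr' = (2πρ₀/R²)·r^4/4 = 8.866e-7 C/m.
Gauss's law: E·2πrL = λ_enc L/ε₀.
E = |λ_enc|/(2πε₀r) = (8.866×10^-7)/(2π·8.85×10^-12·0.0485) = 3.29×10^5 N/C.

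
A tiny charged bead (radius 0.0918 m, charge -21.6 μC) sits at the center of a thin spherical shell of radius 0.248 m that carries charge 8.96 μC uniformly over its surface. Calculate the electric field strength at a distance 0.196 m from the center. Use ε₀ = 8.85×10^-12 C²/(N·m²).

|E| ≈ 5.06e6 N/C

Take a concentric spherical Gaussian surface of radius r = 0.196 m (between the bodies, 0.0918 m < r < 0.248 m).
The shell at 0.248 m lies outside the Gaussian surface, so Q_enc = -21.6 μC = -2.16e-5 C.
Gauss's law: E·4πr² = Q_enc/ε₀.
E = |Q_enc|/(4πε₀r²) = (2.16e-5)/(4π·8.85×10^-12·(0.196)²) = 5.06×10^6 N/C.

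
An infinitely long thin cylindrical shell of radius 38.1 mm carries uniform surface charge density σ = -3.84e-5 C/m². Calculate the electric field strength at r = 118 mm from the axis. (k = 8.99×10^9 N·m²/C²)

|E| ≈ 1.40×10^6 N/C

Take a coaxial cylindrical Gaussian surface of radius r = 118 mm and length L (r > 38.1 mm).
The whole shell is enclosed: λ_enc = σ·2πR = (-3.84×10^-5)·2π·(0.0381) = -9.193e-6 C/m.
Gauss's law: E·2πrL = λ_enc L/ε₀.
E = 2k|λ_enc|/r = 2(8.99×10^9)(9.193×10^-6)/(0.118) = 1.40×10^6 N/C.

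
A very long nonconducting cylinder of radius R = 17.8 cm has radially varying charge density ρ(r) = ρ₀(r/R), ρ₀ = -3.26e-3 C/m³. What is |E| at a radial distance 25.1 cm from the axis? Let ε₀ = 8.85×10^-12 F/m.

Take a coaxial cylindrical Gaussian surface of radius r = 25.1 cm and length L (r > R, full charge per length enclosed).
λ_enc = 2π ∫₀^R ρ₀(r'/R)^1 r' dr' = 2πρ₀R²/3 = -2.163×10^-4 C/m.
Applying ∮E·dA = Q_enc/ε₀ with the end caps contributing no flux:
E = |λ_enc|/(2πε₀r) = (2.163e-4)/(2π·8.85×10^-12·0.251) = 1.55×10^7 N/C.

E = 1.55×10^7 N/C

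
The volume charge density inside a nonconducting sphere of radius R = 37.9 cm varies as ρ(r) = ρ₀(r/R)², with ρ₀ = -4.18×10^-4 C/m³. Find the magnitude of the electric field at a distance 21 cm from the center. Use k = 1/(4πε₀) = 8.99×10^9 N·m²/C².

Take a concentric spherical Gaussian surface of radius r = 21 cm (r < R).
Integrate the density: Q_enc = 4π ∫₀^r ρ₀(r'/R)^2 r'² dr' = 4πρ₀ r^5/(5·R²) = -2.987×10^-6 C.
Applying ∮E·dA = Q_enc/ε₀ with Φ = E(4πr²):
E = k|Q_enc|/r² = (8.99×10^9)(2.987e-6)/(0.21)² = 6.09e5 N/C.

|E| = 6.09e5 N/C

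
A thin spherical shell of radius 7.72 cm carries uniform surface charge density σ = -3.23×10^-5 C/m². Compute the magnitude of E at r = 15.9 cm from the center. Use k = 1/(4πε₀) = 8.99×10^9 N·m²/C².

E = 8.60e5 V/m

Take a concentric spherical Gaussian surface of radius r = 15.9 cm (r > 7.72 cm).
The entire shell is enclosed: Q_enc = σ·4πR² = (-3.23e-5)·4π·(0.0772)² = -2.419e-6 C.
Applying ∮E·dA = Q_enc/ε₀ with Φ = E(4πr²):
E = k|Q_enc|/r² = (8.99×10^9)(2.419×10^-6)/(0.159)² = 8.60×10^5 N/C.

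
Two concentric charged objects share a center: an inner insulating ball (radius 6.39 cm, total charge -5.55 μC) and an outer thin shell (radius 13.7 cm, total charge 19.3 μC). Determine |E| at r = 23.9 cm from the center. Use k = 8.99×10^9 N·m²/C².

|E| ≈ 2.16×10^6 N/C

Take a concentric spherical Gaussian surface of radius r = 23.9 cm (r > 13.7 cm, enclosing both).
Q_enc = (-5.55 μC) + (19.3 μC) = 1.375×10^-5 C.
Applying ∮E·dA = Q_enc/ε₀ with Φ = E(4πr²):
E = k|Q_enc|/r² = (8.99×10^9)(1.375e-5)/(0.239)² = 2.16×10^6 N/C.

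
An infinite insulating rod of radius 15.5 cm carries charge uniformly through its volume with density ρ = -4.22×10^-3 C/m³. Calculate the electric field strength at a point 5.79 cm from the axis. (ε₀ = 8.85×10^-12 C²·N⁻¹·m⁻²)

Take a coaxial cylindrical Gaussian surface of radius r = 5.79 cm and length L (r < R).
Enclosed charge per unit length: λ_enc = ρ·πr² = (-4.22e-3)π(0.0579)² = -4.444×10^-5 C/m.
By Gauss's law (flux through the curved wall only), E·2πrL = λ_enc L/ε₀.
E = |λ_enc|/(2πε₀r) = (4.444e-5)/(2π·8.85×10^-12·0.0579) = 1.38×10^7 N/C.

E = 1.38×10^7 N/C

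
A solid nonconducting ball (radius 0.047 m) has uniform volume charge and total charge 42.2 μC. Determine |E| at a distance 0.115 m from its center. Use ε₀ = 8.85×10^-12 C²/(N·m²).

2.87e7 V/m

By spherical symmetry E is radial; choose a Gaussian sphere of radius r = 0.115 m (r > R, so the entire charge is enclosed).
Q_enc = 42.2 μC = 4.22e-5 C.
Gauss's law: E·4πr² = Q_enc/ε₀.
E = |Q_enc|/(4πε₀r²) = (4.22e-5)/(4π·8.85×10^-12·(0.115)²) = 2.87×10^7 N/C.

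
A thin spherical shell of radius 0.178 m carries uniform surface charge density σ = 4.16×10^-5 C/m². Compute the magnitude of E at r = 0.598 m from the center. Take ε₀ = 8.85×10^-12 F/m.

Take a concentric spherical Gaussian surface of radius r = 0.598 m (r > 0.178 m).
The entire shell is enclosed: Q_enc = σ·4πR² = (4.16×10^-5)·4π·(0.178)² = 1.656×10^-5 C.
By Gauss's law, ∮E·dA = E·4πr² = Q_enc/ε₀.
E = |Q_enc|/(4πε₀r²) = (1.656×10^-5)/(4π·8.85×10^-12·(0.598)²) = 4.16×10^5 N/C.

E = 4.16e5 N/C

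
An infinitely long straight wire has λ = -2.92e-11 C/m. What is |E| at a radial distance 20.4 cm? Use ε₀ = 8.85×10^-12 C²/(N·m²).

By cylindrical symmetry E is radial; use a coaxial Gaussian cylinder of radius 20.4 cm and length L.
Q_enc = λL, so λ_enc = -2.92×10^-11 C/m.
Since E is radial and uniform over the curved surface, Φ = E·2πrL = Q_enc/ε₀ = λ_enc L/ε₀.
E = |λ_enc|/(2πε₀r) = (2.92×10^-11)/(2π·8.85×10^-12·0.204) = 2.57 N/C.

E = 2.57 N/C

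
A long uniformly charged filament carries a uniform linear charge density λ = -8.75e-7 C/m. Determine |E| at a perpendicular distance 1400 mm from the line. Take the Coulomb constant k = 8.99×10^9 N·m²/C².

|E| ≈ 1.12×10^4 V/m

Coaxial Gaussian cylinder, radius r = 1400 mm, length L.
Q_enc = λL, so λ_enc = -8.75e-7 C/m.
Since E is radial and uniform over the curved surface, Φ = E·2πrL = Q_enc/ε₀ = λ_enc L/ε₀.
E = 2k|λ_enc|/r = 2(8.99×10^9)(8.75×10^-7)/(1.4) = 1.12e4 N/C.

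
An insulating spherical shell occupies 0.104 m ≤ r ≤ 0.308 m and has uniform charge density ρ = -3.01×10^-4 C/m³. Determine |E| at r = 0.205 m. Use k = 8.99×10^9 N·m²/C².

E ≈ 2.02×10^6 N/C

Use a concentric Gaussian sphere at r = 0.205 m (within the shell material, 0.104 m < r < 0.308 m).
Only the shell between 0.104 m and r is enclosed: Q_enc = ρ·(4π/3)(r³ − a³) = (-3.01×10^-4)·(4π/3)·((0.205)³ − (0.104)³) = -9.444×10^-6 C.
Gauss's law: E·4πr² = Q_enc/ε₀.
E = k|Q_enc|/r² = (8.99×10^9)(9.444e-6)/(0.205)² = 2.02×10^6 N/C.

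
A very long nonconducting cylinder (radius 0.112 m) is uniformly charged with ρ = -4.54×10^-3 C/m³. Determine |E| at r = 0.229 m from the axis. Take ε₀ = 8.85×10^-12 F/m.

By cylindrical symmetry E is radial; use a coaxial Gaussian cylinder of radius 0.229 m and length L (r > 0.112 m, full cross-section enclosed).
λ_enc = ρ·πR² = (-4.54e-3)π(0.112)² = -1.789×10^-4 C/m.
Gauss's law: E·2πrL = λ_enc L/ε₀.
E = |λ_enc|/(2πε₀r) = (1.789×10^-4)/(2π·8.85×10^-12·0.229) = 1.41×10^7 N/C.

|E| = 1.41e7 V/m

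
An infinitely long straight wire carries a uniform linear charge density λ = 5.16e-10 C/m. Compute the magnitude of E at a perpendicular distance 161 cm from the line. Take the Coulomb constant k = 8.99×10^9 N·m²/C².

E = 5.76 N/C

Coaxial Gaussian cylinder, radius r = 161 cm, length L.
Q_enc = λL, so λ_enc = 5.16×10^-10 C/m.
Applying ∮E·dA = Q_enc/ε₀ with the end caps contributing no flux:
E = 2k|λ_enc|/r = 2(8.99×10^9)(5.16e-10)/(1.61) = 5.76 N/C.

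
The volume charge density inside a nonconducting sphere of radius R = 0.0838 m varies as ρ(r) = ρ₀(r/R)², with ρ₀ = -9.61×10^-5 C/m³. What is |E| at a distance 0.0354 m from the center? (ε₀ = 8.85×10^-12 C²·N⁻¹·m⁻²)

By spherical symmetry E is radial; choose a Gaussian sphere of radius r = 0.0354 m (r < R).
Integrate the density: Q_enc = 4π ∫₀^r ρ₀(r'/R)^2 r'² dr' = 4πρ₀ r^5/(5·R²) = -1.912×10^-9 C.
Gauss's law: E·4πr² = Q_enc/ε₀.
E = |Q_enc|/(4πε₀r²) = (1.912e-9)/(4π·8.85×10^-12·(0.0354)²) = 1.37×10^4 N/C.

E = 1.37×10^4 V/m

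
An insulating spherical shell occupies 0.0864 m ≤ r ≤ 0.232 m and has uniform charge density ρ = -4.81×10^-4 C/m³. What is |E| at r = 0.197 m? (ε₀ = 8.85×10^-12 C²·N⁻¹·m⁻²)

|E| = 3.27×10^6 N/C

Use a concentric Gaussian sphere at r = 0.197 m (within the shell material, 0.0864 m < r < 0.232 m).
Only the shell between 0.0864 m and r is enclosed: Q_enc = ρ·(4π/3)(r³ − a³) = (-4.81×10^-4)·(4π/3)·((0.197)³ − (0.0864)³) = -1.41×10^-5 C.
Since E is radial and uniform over the Gaussian sphere, Φ = E·4πr² = Q_enc/ε₀.
E = |Q_enc|/(4πε₀r²) = (1.41×10^-5)/(4π·8.85×10^-12·(0.197)²) = 3.27e6 N/C.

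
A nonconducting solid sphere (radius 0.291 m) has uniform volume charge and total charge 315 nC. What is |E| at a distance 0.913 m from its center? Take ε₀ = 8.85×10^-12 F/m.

E ≈ 3.40e3 N/C

Use a concentric Gaussian sphere at r = 0.913 m (r > R, so the entire charge is enclosed).
Q_enc = 315 nC = 3.15e-7 C.
Applying ∮E·dA = Q_enc/ε₀ with Φ = E(4πr²):
E = |Q_enc|/(4πε₀r²) = (3.15×10^-7)/(4π·8.85×10^-12·(0.913)²) = 3.40×10^3 N/C.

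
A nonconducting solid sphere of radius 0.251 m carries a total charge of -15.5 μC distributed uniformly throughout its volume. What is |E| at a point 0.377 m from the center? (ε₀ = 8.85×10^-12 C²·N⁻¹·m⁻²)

Symmetry ⇒ E = E(r) r̂. Gaussian sphere of radius r = 0.377 m (r > R, so the entire charge is enclosed).
Q_enc = -15.5 μC = -1.55×10^-5 C.
Applying ∮E·dA = Q_enc/ε₀ with Φ = E(4πr²):
E = |Q_enc|/(4πε₀r²) = (1.55×10^-5)/(4π·8.85×10^-12·(0.377)²) = 9.81e5 N/C.

9.81×10^5 N/C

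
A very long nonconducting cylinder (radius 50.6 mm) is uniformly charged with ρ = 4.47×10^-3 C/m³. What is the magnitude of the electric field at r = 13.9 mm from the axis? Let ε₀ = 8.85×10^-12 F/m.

|E| ≈ 3.51e6 N/C

Choose a coaxial cylinder of radius r = 13.9 mm (arbitrary length L) as the Gaussian surface (r < R).
Enclosed charge per unit length: λ_enc = ρ·πr² = (4.47×10^-3)π(0.0139)² = 2.713e-6 C/m.
Applying ∮E·dA = Q_enc/ε₀ with the end caps contributing no flux:
E = |λ_enc|/(2πε₀r) = (2.713×10^-6)/(2π·8.85×10^-12·0.0139) = 3.51e6 N/C.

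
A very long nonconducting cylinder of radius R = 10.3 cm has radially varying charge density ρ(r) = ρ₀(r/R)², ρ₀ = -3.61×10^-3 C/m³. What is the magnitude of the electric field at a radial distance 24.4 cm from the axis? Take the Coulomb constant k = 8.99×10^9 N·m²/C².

By cylindrical symmetry E is radial; use a coaxial Gaussian cylinder of radius 24.4 cm and length L (r > R, full charge per length enclosed).
λ_enc = 2π ∫₀^R ρ₀(r'/R)^2 r' dr' = 2πρ₀R²/4 = -6.016e-5 C/m.
By Gauss's law (flux through the curved wall only), E·2πrL = λ_enc L/ε₀.
E = 2k|λ_enc|/r = 2(8.99×10^9)(6.016×10^-5)/(0.244) = 4.43×10^6 N/C.

4.43e6 N/C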